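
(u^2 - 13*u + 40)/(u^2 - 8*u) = (u - 5)/u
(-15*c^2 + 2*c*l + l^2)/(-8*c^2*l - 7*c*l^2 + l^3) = (15*c^2 - 2*c*l - l^2)/(l*(8*c^2 + 7*c*l - l^2))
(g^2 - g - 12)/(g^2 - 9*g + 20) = (g + 3)/(g - 5)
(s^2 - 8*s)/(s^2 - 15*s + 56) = s/(s - 7)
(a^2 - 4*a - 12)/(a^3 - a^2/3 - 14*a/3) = 3*(a - 6)/(a*(3*a - 7))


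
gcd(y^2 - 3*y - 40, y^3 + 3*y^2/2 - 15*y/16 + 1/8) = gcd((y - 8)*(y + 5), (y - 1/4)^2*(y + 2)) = 1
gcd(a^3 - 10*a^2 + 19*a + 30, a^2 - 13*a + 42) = a - 6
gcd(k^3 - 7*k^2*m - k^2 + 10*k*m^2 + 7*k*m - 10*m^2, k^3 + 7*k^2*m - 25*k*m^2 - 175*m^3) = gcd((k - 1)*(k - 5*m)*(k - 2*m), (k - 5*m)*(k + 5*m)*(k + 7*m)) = k - 5*m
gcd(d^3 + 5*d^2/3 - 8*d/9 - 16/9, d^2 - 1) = d - 1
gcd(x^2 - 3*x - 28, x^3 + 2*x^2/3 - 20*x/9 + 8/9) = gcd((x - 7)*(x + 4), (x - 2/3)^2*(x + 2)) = 1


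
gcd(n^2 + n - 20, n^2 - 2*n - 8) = n - 4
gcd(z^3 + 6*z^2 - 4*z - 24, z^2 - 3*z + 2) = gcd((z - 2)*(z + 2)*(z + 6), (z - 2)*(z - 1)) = z - 2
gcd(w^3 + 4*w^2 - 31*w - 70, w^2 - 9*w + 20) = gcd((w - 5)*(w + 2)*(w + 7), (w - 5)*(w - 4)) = w - 5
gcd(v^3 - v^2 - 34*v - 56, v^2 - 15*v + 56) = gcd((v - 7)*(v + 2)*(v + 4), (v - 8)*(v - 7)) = v - 7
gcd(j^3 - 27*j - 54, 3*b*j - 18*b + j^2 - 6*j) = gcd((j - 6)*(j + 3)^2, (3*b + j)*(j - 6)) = j - 6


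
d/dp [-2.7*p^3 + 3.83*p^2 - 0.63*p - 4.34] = -8.1*p^2 + 7.66*p - 0.63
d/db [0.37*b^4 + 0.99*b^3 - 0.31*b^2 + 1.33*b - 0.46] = 1.48*b^3 + 2.97*b^2 - 0.62*b + 1.33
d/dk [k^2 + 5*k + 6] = 2*k + 5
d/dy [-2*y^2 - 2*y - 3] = -4*y - 2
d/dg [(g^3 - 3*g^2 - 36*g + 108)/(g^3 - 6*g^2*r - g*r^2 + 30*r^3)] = ((-3*g^2 + 12*g*r + r^2)*(g^3 - 3*g^2 - 36*g + 108) + 3*(g^2 - 2*g - 12)*(g^3 - 6*g^2*r - g*r^2 + 30*r^3))/(g^3 - 6*g^2*r - g*r^2 + 30*r^3)^2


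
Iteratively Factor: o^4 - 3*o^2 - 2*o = (o)*(o^3 - 3*o - 2) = o*(o + 1)*(o^2 - o - 2) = o*(o + 1)^2*(o - 2)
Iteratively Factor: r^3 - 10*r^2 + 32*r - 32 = (r - 4)*(r^2 - 6*r + 8) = (r - 4)*(r - 2)*(r - 4)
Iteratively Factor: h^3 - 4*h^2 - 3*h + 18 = (h + 2)*(h^2 - 6*h + 9) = (h - 3)*(h + 2)*(h - 3)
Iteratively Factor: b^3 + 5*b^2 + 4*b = (b)*(b^2 + 5*b + 4) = b*(b + 4)*(b + 1)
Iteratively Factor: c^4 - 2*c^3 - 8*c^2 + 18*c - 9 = (c - 1)*(c^3 - c^2 - 9*c + 9) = (c - 3)*(c - 1)*(c^2 + 2*c - 3) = (c - 3)*(c - 1)^2*(c + 3)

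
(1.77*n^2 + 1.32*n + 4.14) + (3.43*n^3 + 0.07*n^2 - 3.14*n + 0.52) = 3.43*n^3 + 1.84*n^2 - 1.82*n + 4.66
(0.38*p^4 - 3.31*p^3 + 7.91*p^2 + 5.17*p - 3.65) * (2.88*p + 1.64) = 1.0944*p^5 - 8.9096*p^4 + 17.3524*p^3 + 27.862*p^2 - 2.0332*p - 5.986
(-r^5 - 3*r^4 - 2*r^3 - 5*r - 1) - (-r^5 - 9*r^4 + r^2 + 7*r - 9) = 6*r^4 - 2*r^3 - r^2 - 12*r + 8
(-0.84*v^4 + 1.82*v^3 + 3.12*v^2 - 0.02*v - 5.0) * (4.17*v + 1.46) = -3.5028*v^5 + 6.363*v^4 + 15.6676*v^3 + 4.4718*v^2 - 20.8792*v - 7.3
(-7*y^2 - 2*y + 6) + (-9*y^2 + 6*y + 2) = -16*y^2 + 4*y + 8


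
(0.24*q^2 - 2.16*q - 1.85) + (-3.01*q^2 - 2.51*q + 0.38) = -2.77*q^2 - 4.67*q - 1.47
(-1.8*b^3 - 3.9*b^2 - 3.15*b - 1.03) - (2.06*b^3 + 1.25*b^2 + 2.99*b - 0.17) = -3.86*b^3 - 5.15*b^2 - 6.14*b - 0.86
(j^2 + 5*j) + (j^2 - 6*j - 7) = 2*j^2 - j - 7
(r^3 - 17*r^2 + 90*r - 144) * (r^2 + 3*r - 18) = r^5 - 14*r^4 + 21*r^3 + 432*r^2 - 2052*r + 2592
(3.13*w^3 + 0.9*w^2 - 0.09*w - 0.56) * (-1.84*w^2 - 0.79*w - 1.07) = -5.7592*w^5 - 4.1287*w^4 - 3.8945*w^3 + 0.1385*w^2 + 0.5387*w + 0.5992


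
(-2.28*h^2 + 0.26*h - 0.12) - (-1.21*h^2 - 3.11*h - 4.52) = -1.07*h^2 + 3.37*h + 4.4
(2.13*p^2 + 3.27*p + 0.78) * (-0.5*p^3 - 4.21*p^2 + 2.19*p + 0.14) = -1.065*p^5 - 10.6023*p^4 - 9.492*p^3 + 4.1757*p^2 + 2.166*p + 0.1092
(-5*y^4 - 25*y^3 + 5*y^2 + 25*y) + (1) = -5*y^4 - 25*y^3 + 5*y^2 + 25*y + 1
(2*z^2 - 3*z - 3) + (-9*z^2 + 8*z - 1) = -7*z^2 + 5*z - 4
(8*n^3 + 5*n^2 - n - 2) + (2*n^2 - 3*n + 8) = 8*n^3 + 7*n^2 - 4*n + 6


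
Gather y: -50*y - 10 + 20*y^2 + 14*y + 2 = 20*y^2 - 36*y - 8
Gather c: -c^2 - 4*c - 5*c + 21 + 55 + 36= -c^2 - 9*c + 112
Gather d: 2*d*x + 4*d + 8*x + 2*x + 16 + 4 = d*(2*x + 4) + 10*x + 20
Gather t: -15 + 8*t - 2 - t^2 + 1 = -t^2 + 8*t - 16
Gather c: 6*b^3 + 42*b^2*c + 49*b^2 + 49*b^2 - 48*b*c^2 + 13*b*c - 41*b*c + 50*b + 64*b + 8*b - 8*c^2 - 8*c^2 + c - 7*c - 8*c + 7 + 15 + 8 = 6*b^3 + 98*b^2 + 122*b + c^2*(-48*b - 16) + c*(42*b^2 - 28*b - 14) + 30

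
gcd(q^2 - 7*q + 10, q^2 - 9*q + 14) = q - 2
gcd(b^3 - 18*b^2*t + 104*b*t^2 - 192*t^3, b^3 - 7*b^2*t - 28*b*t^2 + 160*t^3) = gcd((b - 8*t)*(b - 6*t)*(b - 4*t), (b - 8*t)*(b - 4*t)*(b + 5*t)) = b^2 - 12*b*t + 32*t^2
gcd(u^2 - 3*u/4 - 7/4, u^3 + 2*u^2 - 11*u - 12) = u + 1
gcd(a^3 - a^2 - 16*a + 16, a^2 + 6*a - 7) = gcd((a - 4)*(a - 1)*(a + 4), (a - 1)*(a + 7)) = a - 1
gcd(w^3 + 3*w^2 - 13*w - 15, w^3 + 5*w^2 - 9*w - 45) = w^2 + 2*w - 15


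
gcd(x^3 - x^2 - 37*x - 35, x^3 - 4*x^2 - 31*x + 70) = x^2 - 2*x - 35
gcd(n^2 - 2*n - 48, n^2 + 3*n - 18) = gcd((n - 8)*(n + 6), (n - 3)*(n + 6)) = n + 6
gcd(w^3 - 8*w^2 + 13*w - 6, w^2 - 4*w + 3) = w - 1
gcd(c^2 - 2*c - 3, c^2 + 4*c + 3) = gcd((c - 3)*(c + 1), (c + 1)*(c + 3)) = c + 1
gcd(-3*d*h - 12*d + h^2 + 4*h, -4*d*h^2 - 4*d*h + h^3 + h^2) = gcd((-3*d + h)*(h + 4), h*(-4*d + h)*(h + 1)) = 1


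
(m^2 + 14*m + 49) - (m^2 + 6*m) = 8*m + 49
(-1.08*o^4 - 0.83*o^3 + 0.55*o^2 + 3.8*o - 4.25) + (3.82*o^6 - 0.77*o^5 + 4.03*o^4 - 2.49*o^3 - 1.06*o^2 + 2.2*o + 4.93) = 3.82*o^6 - 0.77*o^5 + 2.95*o^4 - 3.32*o^3 - 0.51*o^2 + 6.0*o + 0.68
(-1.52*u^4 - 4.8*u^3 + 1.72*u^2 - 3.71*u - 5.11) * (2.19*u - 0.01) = -3.3288*u^5 - 10.4968*u^4 + 3.8148*u^3 - 8.1421*u^2 - 11.1538*u + 0.0511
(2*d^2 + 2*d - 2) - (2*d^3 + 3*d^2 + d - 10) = -2*d^3 - d^2 + d + 8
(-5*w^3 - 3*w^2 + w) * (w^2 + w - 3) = -5*w^5 - 8*w^4 + 13*w^3 + 10*w^2 - 3*w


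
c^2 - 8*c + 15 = (c - 5)*(c - 3)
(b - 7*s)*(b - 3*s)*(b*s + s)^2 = b^4*s^2 - 10*b^3*s^3 + 2*b^3*s^2 + 21*b^2*s^4 - 20*b^2*s^3 + b^2*s^2 + 42*b*s^4 - 10*b*s^3 + 21*s^4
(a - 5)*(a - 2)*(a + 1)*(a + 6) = a^4 - 33*a^2 + 28*a + 60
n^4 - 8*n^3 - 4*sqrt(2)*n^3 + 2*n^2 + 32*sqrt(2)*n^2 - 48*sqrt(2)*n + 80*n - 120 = (n - 6)*(n - 2)*(n - 5*sqrt(2))*(n + sqrt(2))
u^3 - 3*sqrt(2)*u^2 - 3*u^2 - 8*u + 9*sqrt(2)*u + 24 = (u - 3)*(u - 4*sqrt(2))*(u + sqrt(2))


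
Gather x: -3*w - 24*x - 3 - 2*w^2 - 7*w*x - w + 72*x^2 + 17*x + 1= -2*w^2 - 4*w + 72*x^2 + x*(-7*w - 7) - 2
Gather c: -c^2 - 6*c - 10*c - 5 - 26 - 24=-c^2 - 16*c - 55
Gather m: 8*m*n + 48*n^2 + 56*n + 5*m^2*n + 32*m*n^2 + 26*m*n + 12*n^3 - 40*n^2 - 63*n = 5*m^2*n + m*(32*n^2 + 34*n) + 12*n^3 + 8*n^2 - 7*n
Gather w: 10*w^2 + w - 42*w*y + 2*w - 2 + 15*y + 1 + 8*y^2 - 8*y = 10*w^2 + w*(3 - 42*y) + 8*y^2 + 7*y - 1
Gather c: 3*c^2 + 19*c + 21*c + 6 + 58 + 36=3*c^2 + 40*c + 100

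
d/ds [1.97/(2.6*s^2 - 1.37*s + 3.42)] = (2.6989 - 10.244*s)/(2.6*s^2 - 1.37*s + 3.42)^2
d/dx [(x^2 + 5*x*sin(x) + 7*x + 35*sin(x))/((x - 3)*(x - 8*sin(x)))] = (13*x^3*cos(x) - 13*x^2*sin(x) + 52*x^2*cos(x) - 10*x^2 - 22*x*sin(x) - 273*x*cos(x) + 400*sin(x)^2 + 273*sin(x))/((x - 3)^2*(x - 8*sin(x))^2)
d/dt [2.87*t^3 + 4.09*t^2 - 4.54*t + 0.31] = 8.61*t^2 + 8.18*t - 4.54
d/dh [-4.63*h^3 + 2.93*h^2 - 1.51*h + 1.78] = -13.89*h^2 + 5.86*h - 1.51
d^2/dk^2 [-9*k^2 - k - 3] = -18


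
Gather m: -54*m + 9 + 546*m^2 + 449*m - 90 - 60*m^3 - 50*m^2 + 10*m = -60*m^3 + 496*m^2 + 405*m - 81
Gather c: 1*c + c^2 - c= c^2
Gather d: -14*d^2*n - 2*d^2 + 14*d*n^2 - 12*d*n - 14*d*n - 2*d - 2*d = d^2*(-14*n - 2) + d*(14*n^2 - 26*n - 4)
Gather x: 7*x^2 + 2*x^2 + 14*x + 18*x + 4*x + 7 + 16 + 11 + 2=9*x^2 + 36*x + 36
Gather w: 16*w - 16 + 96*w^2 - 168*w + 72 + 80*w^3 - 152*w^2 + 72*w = 80*w^3 - 56*w^2 - 80*w + 56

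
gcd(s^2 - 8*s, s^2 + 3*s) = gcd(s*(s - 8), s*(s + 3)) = s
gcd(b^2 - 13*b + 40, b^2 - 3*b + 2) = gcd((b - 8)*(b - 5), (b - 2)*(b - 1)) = 1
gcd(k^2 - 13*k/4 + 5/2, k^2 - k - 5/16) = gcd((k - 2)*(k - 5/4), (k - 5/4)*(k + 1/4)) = k - 5/4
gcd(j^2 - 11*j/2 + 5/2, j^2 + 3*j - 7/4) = j - 1/2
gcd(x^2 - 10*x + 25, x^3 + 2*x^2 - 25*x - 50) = x - 5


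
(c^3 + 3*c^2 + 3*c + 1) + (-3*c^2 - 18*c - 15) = c^3 - 15*c - 14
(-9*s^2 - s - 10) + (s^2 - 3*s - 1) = -8*s^2 - 4*s - 11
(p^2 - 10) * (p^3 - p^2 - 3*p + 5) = p^5 - p^4 - 13*p^3 + 15*p^2 + 30*p - 50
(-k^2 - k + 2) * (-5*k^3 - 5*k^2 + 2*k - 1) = 5*k^5 + 10*k^4 - 7*k^3 - 11*k^2 + 5*k - 2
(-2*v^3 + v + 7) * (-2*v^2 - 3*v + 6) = 4*v^5 + 6*v^4 - 14*v^3 - 17*v^2 - 15*v + 42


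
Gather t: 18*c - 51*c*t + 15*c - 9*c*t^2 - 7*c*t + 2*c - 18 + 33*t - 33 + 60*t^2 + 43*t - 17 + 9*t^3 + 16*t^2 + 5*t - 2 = 35*c + 9*t^3 + t^2*(76 - 9*c) + t*(81 - 58*c) - 70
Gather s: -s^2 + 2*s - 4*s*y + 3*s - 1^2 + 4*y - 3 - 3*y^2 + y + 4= -s^2 + s*(5 - 4*y) - 3*y^2 + 5*y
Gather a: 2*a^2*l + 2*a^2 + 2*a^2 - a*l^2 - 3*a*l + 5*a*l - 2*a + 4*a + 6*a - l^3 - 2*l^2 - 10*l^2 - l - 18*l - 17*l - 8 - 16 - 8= a^2*(2*l + 4) + a*(-l^2 + 2*l + 8) - l^3 - 12*l^2 - 36*l - 32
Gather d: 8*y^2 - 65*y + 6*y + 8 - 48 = 8*y^2 - 59*y - 40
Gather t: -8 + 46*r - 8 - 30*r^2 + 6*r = -30*r^2 + 52*r - 16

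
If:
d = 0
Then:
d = 0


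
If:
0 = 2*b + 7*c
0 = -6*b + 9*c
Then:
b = 0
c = 0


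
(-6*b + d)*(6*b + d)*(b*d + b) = -36*b^3*d - 36*b^3 + b*d^3 + b*d^2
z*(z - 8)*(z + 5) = z^3 - 3*z^2 - 40*z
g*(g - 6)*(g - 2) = g^3 - 8*g^2 + 12*g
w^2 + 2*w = w*(w + 2)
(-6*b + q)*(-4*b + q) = 24*b^2 - 10*b*q + q^2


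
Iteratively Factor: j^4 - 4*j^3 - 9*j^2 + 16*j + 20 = (j - 2)*(j^3 - 2*j^2 - 13*j - 10) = (j - 5)*(j - 2)*(j^2 + 3*j + 2) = (j - 5)*(j - 2)*(j + 1)*(j + 2)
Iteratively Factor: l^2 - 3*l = (l - 3)*(l)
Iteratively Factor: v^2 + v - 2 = (v - 1)*(v + 2)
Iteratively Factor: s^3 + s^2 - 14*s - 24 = (s + 3)*(s^2 - 2*s - 8) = (s + 2)*(s + 3)*(s - 4)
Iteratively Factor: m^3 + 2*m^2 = (m)*(m^2 + 2*m) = m^2*(m + 2)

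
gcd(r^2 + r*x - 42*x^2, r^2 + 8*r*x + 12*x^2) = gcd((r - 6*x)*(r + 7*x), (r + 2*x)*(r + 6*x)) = 1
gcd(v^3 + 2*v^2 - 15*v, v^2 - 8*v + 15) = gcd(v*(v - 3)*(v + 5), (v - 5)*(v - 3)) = v - 3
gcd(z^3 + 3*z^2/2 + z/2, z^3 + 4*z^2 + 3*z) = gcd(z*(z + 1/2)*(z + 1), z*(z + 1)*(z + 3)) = z^2 + z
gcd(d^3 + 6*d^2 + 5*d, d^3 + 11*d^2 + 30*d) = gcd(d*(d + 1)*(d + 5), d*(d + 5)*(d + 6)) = d^2 + 5*d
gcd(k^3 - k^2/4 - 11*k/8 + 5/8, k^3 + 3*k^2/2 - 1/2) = k - 1/2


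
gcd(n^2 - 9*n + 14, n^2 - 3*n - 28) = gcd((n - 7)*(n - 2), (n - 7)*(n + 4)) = n - 7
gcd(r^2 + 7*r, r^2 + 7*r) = r^2 + 7*r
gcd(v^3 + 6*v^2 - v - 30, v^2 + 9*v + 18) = v + 3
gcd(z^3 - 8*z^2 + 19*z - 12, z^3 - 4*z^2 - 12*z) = 1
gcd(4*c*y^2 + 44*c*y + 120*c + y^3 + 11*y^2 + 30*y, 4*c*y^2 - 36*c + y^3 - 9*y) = 4*c + y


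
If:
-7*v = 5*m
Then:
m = -7*v/5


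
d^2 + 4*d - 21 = (d - 3)*(d + 7)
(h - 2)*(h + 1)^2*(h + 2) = h^4 + 2*h^3 - 3*h^2 - 8*h - 4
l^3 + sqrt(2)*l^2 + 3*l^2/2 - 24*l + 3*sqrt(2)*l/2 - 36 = (l + 3/2)*(l - 3*sqrt(2))*(l + 4*sqrt(2))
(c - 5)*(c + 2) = c^2 - 3*c - 10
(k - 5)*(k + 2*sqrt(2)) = k^2 - 5*k + 2*sqrt(2)*k - 10*sqrt(2)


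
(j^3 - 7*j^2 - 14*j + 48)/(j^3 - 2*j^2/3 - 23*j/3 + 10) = 3*(j - 8)/(3*j - 5)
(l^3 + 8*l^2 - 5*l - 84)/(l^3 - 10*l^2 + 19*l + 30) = (l^3 + 8*l^2 - 5*l - 84)/(l^3 - 10*l^2 + 19*l + 30)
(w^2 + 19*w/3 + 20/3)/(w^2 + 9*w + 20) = (w + 4/3)/(w + 4)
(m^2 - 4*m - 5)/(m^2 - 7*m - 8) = (m - 5)/(m - 8)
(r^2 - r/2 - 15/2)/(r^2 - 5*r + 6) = (r + 5/2)/(r - 2)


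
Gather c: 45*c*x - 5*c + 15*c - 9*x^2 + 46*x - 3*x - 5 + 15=c*(45*x + 10) - 9*x^2 + 43*x + 10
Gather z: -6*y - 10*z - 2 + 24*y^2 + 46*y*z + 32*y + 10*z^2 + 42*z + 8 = 24*y^2 + 26*y + 10*z^2 + z*(46*y + 32) + 6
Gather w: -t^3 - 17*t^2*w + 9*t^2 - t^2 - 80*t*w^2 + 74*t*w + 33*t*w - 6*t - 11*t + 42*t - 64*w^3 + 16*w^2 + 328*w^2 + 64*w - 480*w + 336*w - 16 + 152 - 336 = -t^3 + 8*t^2 + 25*t - 64*w^3 + w^2*(344 - 80*t) + w*(-17*t^2 + 107*t - 80) - 200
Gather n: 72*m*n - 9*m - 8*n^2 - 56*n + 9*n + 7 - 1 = -9*m - 8*n^2 + n*(72*m - 47) + 6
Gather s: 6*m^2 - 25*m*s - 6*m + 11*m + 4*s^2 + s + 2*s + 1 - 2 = 6*m^2 + 5*m + 4*s^2 + s*(3 - 25*m) - 1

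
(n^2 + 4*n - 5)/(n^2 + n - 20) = (n - 1)/(n - 4)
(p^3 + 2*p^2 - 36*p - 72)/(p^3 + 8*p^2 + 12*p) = (p - 6)/p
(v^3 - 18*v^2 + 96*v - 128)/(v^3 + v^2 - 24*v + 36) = (v^2 - 16*v + 64)/(v^2 + 3*v - 18)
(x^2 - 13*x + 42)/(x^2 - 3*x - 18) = (x - 7)/(x + 3)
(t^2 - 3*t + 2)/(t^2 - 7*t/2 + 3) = 2*(t - 1)/(2*t - 3)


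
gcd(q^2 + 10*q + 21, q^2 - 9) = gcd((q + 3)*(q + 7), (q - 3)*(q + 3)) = q + 3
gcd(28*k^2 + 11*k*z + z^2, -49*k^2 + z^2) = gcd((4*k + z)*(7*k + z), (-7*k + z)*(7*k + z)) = 7*k + z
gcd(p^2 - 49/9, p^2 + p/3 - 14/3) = p + 7/3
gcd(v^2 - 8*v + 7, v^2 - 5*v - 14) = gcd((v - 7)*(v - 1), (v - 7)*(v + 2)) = v - 7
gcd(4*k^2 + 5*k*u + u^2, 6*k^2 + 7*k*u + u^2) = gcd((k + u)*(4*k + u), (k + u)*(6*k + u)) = k + u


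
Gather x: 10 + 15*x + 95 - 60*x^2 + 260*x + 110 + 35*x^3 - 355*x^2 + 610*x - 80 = 35*x^3 - 415*x^2 + 885*x + 135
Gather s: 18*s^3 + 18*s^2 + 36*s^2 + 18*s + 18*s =18*s^3 + 54*s^2 + 36*s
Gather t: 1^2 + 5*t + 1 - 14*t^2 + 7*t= -14*t^2 + 12*t + 2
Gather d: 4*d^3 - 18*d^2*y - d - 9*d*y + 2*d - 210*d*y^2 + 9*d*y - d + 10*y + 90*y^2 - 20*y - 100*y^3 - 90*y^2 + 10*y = 4*d^3 - 18*d^2*y - 210*d*y^2 - 100*y^3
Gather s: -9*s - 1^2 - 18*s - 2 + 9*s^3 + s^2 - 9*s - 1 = 9*s^3 + s^2 - 36*s - 4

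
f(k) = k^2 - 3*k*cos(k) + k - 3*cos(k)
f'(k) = 3*k*sin(k) + 2*k + 3*sin(k) - 3*cos(k) + 1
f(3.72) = 29.42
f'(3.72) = 3.21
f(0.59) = -3.03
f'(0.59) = 2.34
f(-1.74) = 0.91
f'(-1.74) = 0.21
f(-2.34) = 0.34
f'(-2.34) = 1.29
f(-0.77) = -0.67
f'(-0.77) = -3.17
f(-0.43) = -1.80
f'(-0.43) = -3.30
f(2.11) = 11.35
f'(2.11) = 14.77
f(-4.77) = 18.63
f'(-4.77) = -20.00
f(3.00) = 23.88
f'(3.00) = 11.66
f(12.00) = 123.09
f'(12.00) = 1.54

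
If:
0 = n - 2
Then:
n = 2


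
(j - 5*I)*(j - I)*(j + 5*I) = j^3 - I*j^2 + 25*j - 25*I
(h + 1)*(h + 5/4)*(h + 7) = h^3 + 37*h^2/4 + 17*h + 35/4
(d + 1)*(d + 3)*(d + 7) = d^3 + 11*d^2 + 31*d + 21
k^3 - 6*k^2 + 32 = (k - 4)^2*(k + 2)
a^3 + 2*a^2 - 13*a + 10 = (a - 2)*(a - 1)*(a + 5)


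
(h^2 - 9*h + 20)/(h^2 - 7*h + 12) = (h - 5)/(h - 3)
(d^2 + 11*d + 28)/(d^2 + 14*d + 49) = (d + 4)/(d + 7)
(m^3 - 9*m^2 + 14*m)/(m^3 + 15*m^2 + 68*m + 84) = m*(m^2 - 9*m + 14)/(m^3 + 15*m^2 + 68*m + 84)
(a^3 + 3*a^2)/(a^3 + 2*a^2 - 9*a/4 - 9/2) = 4*a^2*(a + 3)/(4*a^3 + 8*a^2 - 9*a - 18)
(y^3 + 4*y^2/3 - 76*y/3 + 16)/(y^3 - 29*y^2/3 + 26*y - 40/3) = (y + 6)/(y - 5)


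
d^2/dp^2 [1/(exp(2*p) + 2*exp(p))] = 2*(4*(exp(p) + 1)^2 - (exp(p) + 2)*(2*exp(p) + 1))*exp(-p)/(exp(p) + 2)^3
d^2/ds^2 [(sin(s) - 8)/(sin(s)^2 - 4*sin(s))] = (-9*sin(s)^2 + 28*sin(s) + 80/sin(s) + 253/(2*sin(s)^2) + 21*sin(3*s)/sin(s)^3 + sin(5*s)/(2*sin(s)^3) - 256/sin(s)^3)/(sin(s) - 4)^3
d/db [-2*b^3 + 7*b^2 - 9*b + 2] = -6*b^2 + 14*b - 9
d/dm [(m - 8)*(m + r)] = 2*m + r - 8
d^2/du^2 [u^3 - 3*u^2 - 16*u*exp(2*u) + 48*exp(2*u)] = -64*u*exp(2*u) + 6*u + 128*exp(2*u) - 6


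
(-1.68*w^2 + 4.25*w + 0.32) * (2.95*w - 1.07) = -4.956*w^3 + 14.3351*w^2 - 3.6035*w - 0.3424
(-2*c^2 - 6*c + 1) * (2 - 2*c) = 4*c^3 + 8*c^2 - 14*c + 2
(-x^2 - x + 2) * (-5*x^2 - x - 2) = 5*x^4 + 6*x^3 - 7*x^2 - 4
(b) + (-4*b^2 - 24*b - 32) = -4*b^2 - 23*b - 32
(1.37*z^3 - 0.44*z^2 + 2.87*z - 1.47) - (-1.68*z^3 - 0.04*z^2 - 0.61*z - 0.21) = 3.05*z^3 - 0.4*z^2 + 3.48*z - 1.26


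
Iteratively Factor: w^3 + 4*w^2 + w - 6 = (w + 3)*(w^2 + w - 2) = (w + 2)*(w + 3)*(w - 1)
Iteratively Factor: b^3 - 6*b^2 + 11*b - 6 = (b - 3)*(b^2 - 3*b + 2) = (b - 3)*(b - 1)*(b - 2)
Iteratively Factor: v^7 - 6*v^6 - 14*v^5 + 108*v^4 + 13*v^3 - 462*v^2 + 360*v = (v - 4)*(v^6 - 2*v^5 - 22*v^4 + 20*v^3 + 93*v^2 - 90*v) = v*(v - 4)*(v^5 - 2*v^4 - 22*v^3 + 20*v^2 + 93*v - 90) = v*(v - 4)*(v - 1)*(v^4 - v^3 - 23*v^2 - 3*v + 90) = v*(v - 4)*(v - 2)*(v - 1)*(v^3 + v^2 - 21*v - 45) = v*(v - 5)*(v - 4)*(v - 2)*(v - 1)*(v^2 + 6*v + 9) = v*(v - 5)*(v - 4)*(v - 2)*(v - 1)*(v + 3)*(v + 3)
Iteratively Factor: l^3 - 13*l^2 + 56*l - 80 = (l - 4)*(l^2 - 9*l + 20) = (l - 4)^2*(l - 5)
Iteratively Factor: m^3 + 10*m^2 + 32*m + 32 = (m + 4)*(m^2 + 6*m + 8) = (m + 2)*(m + 4)*(m + 4)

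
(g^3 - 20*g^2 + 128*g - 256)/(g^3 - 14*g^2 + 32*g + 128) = (g - 4)/(g + 2)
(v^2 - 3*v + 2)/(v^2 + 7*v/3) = 3*(v^2 - 3*v + 2)/(v*(3*v + 7))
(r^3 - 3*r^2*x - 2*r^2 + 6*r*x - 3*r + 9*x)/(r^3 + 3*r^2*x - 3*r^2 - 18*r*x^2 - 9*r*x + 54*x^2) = (r + 1)/(r + 6*x)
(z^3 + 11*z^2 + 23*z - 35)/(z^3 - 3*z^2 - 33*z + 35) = (z + 7)/(z - 7)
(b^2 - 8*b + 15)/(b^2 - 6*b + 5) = (b - 3)/(b - 1)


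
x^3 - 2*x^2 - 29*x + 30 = (x - 6)*(x - 1)*(x + 5)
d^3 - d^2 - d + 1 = (d - 1)^2*(d + 1)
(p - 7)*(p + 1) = p^2 - 6*p - 7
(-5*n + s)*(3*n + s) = -15*n^2 - 2*n*s + s^2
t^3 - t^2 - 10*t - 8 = (t - 4)*(t + 1)*(t + 2)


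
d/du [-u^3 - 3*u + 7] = -3*u^2 - 3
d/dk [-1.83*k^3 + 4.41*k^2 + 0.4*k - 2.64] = -5.49*k^2 + 8.82*k + 0.4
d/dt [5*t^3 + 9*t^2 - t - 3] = 15*t^2 + 18*t - 1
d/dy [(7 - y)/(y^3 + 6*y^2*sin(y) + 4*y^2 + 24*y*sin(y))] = (6*y^3*cos(y) + 2*y^3 + 6*y^2*sin(y) - 18*y^2*cos(y) - 17*y^2 - 84*y*sin(y) - 168*y*cos(y) - 56*y - 168*sin(y))/(y^2*(y + 4)^2*(y + 6*sin(y))^2)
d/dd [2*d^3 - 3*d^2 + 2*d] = 6*d^2 - 6*d + 2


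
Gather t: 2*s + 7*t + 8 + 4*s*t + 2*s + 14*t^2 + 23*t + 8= 4*s + 14*t^2 + t*(4*s + 30) + 16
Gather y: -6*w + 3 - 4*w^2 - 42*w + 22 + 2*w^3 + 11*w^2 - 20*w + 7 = 2*w^3 + 7*w^2 - 68*w + 32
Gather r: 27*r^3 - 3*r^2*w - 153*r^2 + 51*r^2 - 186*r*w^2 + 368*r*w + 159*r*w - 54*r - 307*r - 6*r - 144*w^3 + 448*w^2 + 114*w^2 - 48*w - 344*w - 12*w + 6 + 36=27*r^3 + r^2*(-3*w - 102) + r*(-186*w^2 + 527*w - 367) - 144*w^3 + 562*w^2 - 404*w + 42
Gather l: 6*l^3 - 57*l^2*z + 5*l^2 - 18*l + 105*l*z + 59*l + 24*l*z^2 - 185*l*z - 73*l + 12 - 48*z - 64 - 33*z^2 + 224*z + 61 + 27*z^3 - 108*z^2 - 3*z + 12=6*l^3 + l^2*(5 - 57*z) + l*(24*z^2 - 80*z - 32) + 27*z^3 - 141*z^2 + 173*z + 21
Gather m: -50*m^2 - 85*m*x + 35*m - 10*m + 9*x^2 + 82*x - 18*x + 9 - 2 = -50*m^2 + m*(25 - 85*x) + 9*x^2 + 64*x + 7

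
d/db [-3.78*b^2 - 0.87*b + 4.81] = -7.56*b - 0.87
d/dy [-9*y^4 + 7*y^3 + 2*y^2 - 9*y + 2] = -36*y^3 + 21*y^2 + 4*y - 9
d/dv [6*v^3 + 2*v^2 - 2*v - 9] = 18*v^2 + 4*v - 2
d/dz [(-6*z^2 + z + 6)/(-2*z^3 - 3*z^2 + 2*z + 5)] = (-12*z^4 + 4*z^3 + 27*z^2 - 24*z - 7)/(4*z^6 + 12*z^5 + z^4 - 32*z^3 - 26*z^2 + 20*z + 25)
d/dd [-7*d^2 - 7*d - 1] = -14*d - 7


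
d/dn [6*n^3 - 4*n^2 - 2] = 2*n*(9*n - 4)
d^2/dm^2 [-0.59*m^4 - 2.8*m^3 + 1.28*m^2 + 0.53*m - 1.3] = -7.08*m^2 - 16.8*m + 2.56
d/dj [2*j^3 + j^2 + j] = 6*j^2 + 2*j + 1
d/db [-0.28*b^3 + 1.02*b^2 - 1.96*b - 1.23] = -0.84*b^2 + 2.04*b - 1.96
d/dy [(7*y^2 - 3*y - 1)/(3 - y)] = (-7*y^2 + 42*y - 10)/(y^2 - 6*y + 9)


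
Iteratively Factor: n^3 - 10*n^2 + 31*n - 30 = (n - 5)*(n^2 - 5*n + 6) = (n - 5)*(n - 2)*(n - 3)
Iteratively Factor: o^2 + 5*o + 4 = (o + 1)*(o + 4)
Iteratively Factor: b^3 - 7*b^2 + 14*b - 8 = (b - 2)*(b^2 - 5*b + 4) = (b - 4)*(b - 2)*(b - 1)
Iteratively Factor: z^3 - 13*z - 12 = (z + 1)*(z^2 - z - 12) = (z + 1)*(z + 3)*(z - 4)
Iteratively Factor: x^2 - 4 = (x - 2)*(x + 2)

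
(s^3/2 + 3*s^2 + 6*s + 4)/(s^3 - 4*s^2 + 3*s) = (s^3 + 6*s^2 + 12*s + 8)/(2*s*(s^2 - 4*s + 3))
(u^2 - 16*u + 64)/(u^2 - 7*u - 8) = (u - 8)/(u + 1)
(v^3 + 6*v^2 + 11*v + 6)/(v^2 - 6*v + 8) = (v^3 + 6*v^2 + 11*v + 6)/(v^2 - 6*v + 8)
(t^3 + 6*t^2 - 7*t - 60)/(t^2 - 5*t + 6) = (t^2 + 9*t + 20)/(t - 2)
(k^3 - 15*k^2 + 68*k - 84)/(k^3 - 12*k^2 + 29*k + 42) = (k - 2)/(k + 1)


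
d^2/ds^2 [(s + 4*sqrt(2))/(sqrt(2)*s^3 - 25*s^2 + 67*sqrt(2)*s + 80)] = 2*(6*s^5 - 27*sqrt(2)*s^4 - 1109*s^3 + 8628*sqrt(2)*s^2 - 36120*s + 38552*sqrt(2))/(2*sqrt(2)*s^9 - 150*s^8 + 2277*sqrt(2)*s^7 - 35245*s^6 + 140559*sqrt(2)*s^5 - 459030*s^4 - 183274*sqrt(2)*s^3 + 1674720*s^2 + 1286400*sqrt(2)*s + 512000)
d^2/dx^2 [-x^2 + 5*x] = -2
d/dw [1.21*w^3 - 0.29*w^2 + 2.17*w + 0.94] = 3.63*w^2 - 0.58*w + 2.17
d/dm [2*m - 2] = 2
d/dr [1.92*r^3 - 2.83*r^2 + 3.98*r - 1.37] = 5.76*r^2 - 5.66*r + 3.98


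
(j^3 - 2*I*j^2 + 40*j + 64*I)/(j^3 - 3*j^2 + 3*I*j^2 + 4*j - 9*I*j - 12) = (j^2 - 6*I*j + 16)/(j^2 - j*(3 + I) + 3*I)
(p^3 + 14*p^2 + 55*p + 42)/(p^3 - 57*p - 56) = (p + 6)/(p - 8)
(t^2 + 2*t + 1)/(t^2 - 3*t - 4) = (t + 1)/(t - 4)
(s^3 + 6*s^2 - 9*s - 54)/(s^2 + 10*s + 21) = (s^2 + 3*s - 18)/(s + 7)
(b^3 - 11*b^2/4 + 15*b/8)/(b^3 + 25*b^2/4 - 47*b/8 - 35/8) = b*(2*b - 3)/(2*b^2 + 15*b + 7)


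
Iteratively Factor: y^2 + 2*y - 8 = (y + 4)*(y - 2)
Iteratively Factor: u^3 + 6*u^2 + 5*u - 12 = (u + 3)*(u^2 + 3*u - 4) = (u + 3)*(u + 4)*(u - 1)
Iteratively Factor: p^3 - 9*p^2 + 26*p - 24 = (p - 4)*(p^2 - 5*p + 6) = (p - 4)*(p - 3)*(p - 2)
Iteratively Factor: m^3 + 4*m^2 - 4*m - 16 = (m - 2)*(m^2 + 6*m + 8) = (m - 2)*(m + 2)*(m + 4)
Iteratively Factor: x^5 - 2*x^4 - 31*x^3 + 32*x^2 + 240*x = (x + 4)*(x^4 - 6*x^3 - 7*x^2 + 60*x) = (x - 4)*(x + 4)*(x^3 - 2*x^2 - 15*x) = x*(x - 4)*(x + 4)*(x^2 - 2*x - 15) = x*(x - 5)*(x - 4)*(x + 4)*(x + 3)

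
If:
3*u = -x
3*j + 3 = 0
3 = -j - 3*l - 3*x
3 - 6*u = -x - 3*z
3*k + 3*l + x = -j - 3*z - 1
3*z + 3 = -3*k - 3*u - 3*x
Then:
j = -1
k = -5/12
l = 7/12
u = 5/12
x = -5/4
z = 1/4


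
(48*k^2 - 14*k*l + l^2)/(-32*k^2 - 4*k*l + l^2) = (-6*k + l)/(4*k + l)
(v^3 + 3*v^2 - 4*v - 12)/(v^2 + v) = (v^3 + 3*v^2 - 4*v - 12)/(v*(v + 1))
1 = 1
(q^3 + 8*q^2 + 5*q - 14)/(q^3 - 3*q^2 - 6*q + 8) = (q + 7)/(q - 4)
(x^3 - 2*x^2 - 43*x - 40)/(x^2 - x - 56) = (x^2 + 6*x + 5)/(x + 7)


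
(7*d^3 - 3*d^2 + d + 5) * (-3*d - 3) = -21*d^4 - 12*d^3 + 6*d^2 - 18*d - 15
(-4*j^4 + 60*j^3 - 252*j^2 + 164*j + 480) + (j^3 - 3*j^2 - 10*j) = -4*j^4 + 61*j^3 - 255*j^2 + 154*j + 480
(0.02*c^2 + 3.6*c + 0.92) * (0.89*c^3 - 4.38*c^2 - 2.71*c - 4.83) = 0.0178*c^5 + 3.1164*c^4 - 15.0034*c^3 - 13.8822*c^2 - 19.8812*c - 4.4436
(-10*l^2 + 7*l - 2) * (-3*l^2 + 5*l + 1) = 30*l^4 - 71*l^3 + 31*l^2 - 3*l - 2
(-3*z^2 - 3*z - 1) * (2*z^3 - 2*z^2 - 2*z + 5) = -6*z^5 + 10*z^3 - 7*z^2 - 13*z - 5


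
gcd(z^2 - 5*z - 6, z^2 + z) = z + 1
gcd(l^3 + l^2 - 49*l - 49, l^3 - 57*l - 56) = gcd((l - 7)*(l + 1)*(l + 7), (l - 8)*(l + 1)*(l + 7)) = l^2 + 8*l + 7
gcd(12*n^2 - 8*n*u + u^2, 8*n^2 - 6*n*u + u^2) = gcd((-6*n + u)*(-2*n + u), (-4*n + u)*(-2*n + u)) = -2*n + u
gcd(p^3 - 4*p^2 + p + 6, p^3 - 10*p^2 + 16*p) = p - 2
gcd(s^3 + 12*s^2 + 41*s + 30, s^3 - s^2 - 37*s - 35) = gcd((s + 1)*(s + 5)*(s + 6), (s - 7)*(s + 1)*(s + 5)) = s^2 + 6*s + 5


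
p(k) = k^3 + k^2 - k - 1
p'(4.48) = 68.17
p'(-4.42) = 48.77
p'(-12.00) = 407.00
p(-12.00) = -1573.00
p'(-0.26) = -1.32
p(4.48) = 104.51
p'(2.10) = 16.43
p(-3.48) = -27.55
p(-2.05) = -3.36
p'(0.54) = 0.95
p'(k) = 3*k^2 + 2*k - 1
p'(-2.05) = 7.51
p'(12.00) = 455.00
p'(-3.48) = 28.37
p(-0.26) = -0.69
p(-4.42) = -63.39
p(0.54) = -1.09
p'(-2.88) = 18.12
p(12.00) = 1859.00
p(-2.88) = -13.71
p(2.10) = 10.57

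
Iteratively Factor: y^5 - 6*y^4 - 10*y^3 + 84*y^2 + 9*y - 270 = (y - 3)*(y^4 - 3*y^3 - 19*y^2 + 27*y + 90) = (y - 5)*(y - 3)*(y^3 + 2*y^2 - 9*y - 18) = (y - 5)*(y - 3)*(y + 3)*(y^2 - y - 6) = (y - 5)*(y - 3)*(y + 2)*(y + 3)*(y - 3)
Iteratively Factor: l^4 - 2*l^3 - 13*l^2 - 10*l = (l + 1)*(l^3 - 3*l^2 - 10*l) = (l + 1)*(l + 2)*(l^2 - 5*l) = (l - 5)*(l + 1)*(l + 2)*(l)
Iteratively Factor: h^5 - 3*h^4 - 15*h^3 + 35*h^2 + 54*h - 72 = (h + 2)*(h^4 - 5*h^3 - 5*h^2 + 45*h - 36) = (h - 1)*(h + 2)*(h^3 - 4*h^2 - 9*h + 36) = (h - 4)*(h - 1)*(h + 2)*(h^2 - 9) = (h - 4)*(h - 1)*(h + 2)*(h + 3)*(h - 3)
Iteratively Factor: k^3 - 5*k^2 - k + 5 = (k + 1)*(k^2 - 6*k + 5) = (k - 1)*(k + 1)*(k - 5)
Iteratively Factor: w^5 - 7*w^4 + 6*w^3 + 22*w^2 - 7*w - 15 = (w - 5)*(w^4 - 2*w^3 - 4*w^2 + 2*w + 3) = (w - 5)*(w - 3)*(w^3 + w^2 - w - 1) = (w - 5)*(w - 3)*(w + 1)*(w^2 - 1) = (w - 5)*(w - 3)*(w - 1)*(w + 1)*(w + 1)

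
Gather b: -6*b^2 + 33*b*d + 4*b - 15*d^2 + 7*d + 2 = -6*b^2 + b*(33*d + 4) - 15*d^2 + 7*d + 2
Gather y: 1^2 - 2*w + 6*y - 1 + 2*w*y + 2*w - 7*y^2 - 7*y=-7*y^2 + y*(2*w - 1)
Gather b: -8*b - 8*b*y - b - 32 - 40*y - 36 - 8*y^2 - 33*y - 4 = b*(-8*y - 9) - 8*y^2 - 73*y - 72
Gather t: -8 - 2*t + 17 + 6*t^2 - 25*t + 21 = 6*t^2 - 27*t + 30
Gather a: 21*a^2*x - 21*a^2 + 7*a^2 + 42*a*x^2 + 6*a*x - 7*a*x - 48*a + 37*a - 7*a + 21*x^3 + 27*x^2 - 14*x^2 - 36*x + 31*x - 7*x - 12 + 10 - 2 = a^2*(21*x - 14) + a*(42*x^2 - x - 18) + 21*x^3 + 13*x^2 - 12*x - 4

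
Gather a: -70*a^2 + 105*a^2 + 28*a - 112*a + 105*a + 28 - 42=35*a^2 + 21*a - 14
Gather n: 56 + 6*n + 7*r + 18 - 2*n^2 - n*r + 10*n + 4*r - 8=-2*n^2 + n*(16 - r) + 11*r + 66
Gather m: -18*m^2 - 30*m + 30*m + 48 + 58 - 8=98 - 18*m^2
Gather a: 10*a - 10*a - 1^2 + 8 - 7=0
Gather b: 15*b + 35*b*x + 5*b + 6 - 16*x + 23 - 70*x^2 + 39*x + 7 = b*(35*x + 20) - 70*x^2 + 23*x + 36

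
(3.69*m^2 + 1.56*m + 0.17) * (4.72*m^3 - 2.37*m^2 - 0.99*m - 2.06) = 17.4168*m^5 - 1.3821*m^4 - 6.5479*m^3 - 9.5487*m^2 - 3.3819*m - 0.3502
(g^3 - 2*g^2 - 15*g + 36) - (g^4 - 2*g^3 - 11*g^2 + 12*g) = -g^4 + 3*g^3 + 9*g^2 - 27*g + 36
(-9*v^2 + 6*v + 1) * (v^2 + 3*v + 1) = -9*v^4 - 21*v^3 + 10*v^2 + 9*v + 1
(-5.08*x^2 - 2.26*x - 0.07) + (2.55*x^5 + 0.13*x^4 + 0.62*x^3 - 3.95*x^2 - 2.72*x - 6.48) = 2.55*x^5 + 0.13*x^4 + 0.62*x^3 - 9.03*x^2 - 4.98*x - 6.55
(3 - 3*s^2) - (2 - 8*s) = -3*s^2 + 8*s + 1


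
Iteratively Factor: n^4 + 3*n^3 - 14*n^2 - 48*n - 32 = (n + 1)*(n^3 + 2*n^2 - 16*n - 32) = (n + 1)*(n + 2)*(n^2 - 16) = (n + 1)*(n + 2)*(n + 4)*(n - 4)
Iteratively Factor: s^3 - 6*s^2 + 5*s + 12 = (s + 1)*(s^2 - 7*s + 12) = (s - 4)*(s + 1)*(s - 3)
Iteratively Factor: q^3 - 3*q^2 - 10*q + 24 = (q - 4)*(q^2 + q - 6) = (q - 4)*(q + 3)*(q - 2)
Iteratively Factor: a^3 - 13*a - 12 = (a + 3)*(a^2 - 3*a - 4) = (a + 1)*(a + 3)*(a - 4)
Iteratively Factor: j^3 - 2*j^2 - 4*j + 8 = (j - 2)*(j^2 - 4) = (j - 2)*(j + 2)*(j - 2)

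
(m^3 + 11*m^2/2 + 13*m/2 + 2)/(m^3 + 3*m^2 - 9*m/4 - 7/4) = 2*(m^2 + 5*m + 4)/(2*m^2 + 5*m - 7)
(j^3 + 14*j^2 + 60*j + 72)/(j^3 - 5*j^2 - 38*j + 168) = (j^2 + 8*j + 12)/(j^2 - 11*j + 28)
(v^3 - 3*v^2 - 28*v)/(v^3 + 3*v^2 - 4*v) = (v - 7)/(v - 1)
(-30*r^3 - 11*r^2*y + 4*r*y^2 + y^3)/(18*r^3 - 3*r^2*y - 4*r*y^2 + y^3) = (5*r + y)/(-3*r + y)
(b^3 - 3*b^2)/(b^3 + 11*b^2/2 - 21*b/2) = 2*b*(b - 3)/(2*b^2 + 11*b - 21)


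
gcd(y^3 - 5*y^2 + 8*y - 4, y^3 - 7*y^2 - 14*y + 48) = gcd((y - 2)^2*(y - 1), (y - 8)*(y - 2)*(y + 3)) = y - 2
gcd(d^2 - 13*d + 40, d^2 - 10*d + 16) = d - 8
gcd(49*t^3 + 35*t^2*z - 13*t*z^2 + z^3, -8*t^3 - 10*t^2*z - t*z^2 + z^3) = t + z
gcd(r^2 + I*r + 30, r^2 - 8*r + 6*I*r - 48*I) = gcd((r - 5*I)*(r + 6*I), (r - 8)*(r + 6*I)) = r + 6*I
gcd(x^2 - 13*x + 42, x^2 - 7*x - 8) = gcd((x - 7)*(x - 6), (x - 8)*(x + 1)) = 1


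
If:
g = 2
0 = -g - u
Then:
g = 2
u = -2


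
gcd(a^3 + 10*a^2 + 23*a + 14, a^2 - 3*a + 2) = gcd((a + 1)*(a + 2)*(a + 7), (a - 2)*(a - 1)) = 1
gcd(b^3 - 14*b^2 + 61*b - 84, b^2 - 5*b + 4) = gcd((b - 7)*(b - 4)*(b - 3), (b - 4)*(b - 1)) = b - 4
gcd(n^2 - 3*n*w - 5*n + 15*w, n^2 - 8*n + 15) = n - 5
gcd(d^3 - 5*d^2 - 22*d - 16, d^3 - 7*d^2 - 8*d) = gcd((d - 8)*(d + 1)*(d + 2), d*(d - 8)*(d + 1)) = d^2 - 7*d - 8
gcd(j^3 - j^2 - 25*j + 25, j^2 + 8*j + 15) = j + 5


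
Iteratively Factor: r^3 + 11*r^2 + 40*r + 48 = (r + 4)*(r^2 + 7*r + 12) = (r + 4)^2*(r + 3)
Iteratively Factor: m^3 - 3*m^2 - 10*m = (m + 2)*(m^2 - 5*m) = m*(m + 2)*(m - 5)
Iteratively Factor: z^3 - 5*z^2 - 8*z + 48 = (z - 4)*(z^2 - z - 12) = (z - 4)^2*(z + 3)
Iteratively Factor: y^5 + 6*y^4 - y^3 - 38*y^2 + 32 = (y + 4)*(y^4 + 2*y^3 - 9*y^2 - 2*y + 8) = (y - 1)*(y + 4)*(y^3 + 3*y^2 - 6*y - 8) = (y - 1)*(y + 1)*(y + 4)*(y^2 + 2*y - 8) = (y - 1)*(y + 1)*(y + 4)^2*(y - 2)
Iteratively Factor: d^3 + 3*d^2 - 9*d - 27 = (d - 3)*(d^2 + 6*d + 9) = (d - 3)*(d + 3)*(d + 3)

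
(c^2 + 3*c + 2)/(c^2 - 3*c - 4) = (c + 2)/(c - 4)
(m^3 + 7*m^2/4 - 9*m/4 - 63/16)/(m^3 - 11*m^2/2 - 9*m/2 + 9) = (m^2 + m/4 - 21/8)/(m^2 - 7*m + 6)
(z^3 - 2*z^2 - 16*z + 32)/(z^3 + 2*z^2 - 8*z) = (z - 4)/z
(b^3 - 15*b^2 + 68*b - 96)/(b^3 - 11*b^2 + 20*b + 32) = (b - 3)/(b + 1)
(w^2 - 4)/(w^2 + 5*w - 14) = (w + 2)/(w + 7)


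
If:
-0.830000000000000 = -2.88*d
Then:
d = 0.29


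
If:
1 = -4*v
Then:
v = -1/4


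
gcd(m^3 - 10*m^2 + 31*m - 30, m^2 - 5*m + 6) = m^2 - 5*m + 6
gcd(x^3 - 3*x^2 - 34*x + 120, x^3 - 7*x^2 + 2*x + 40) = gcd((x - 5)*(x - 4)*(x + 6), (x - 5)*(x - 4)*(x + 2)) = x^2 - 9*x + 20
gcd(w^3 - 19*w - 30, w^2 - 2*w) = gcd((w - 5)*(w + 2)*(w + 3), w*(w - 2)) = 1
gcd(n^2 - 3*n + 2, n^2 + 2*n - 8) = n - 2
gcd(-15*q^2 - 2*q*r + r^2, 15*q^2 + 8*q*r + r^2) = 3*q + r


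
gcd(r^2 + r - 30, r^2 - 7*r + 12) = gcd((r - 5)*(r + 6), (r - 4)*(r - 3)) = 1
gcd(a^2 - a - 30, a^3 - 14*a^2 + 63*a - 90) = a - 6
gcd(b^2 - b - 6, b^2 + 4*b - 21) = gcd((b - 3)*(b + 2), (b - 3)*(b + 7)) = b - 3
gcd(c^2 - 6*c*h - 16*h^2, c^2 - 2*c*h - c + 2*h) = 1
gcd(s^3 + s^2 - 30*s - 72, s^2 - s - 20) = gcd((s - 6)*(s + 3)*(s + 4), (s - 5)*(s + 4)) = s + 4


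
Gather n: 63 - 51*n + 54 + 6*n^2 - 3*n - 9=6*n^2 - 54*n + 108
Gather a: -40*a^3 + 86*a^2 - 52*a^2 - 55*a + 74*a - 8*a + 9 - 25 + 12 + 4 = -40*a^3 + 34*a^2 + 11*a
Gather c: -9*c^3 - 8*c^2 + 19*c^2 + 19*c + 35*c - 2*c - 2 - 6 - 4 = -9*c^3 + 11*c^2 + 52*c - 12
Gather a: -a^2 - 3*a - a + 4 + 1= -a^2 - 4*a + 5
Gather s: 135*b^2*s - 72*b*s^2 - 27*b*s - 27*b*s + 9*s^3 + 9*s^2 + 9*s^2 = 9*s^3 + s^2*(18 - 72*b) + s*(135*b^2 - 54*b)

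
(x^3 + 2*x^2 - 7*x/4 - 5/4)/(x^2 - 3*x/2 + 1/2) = (4*x^2 + 12*x + 5)/(2*(2*x - 1))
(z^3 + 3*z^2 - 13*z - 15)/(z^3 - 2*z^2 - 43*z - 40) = (z - 3)/(z - 8)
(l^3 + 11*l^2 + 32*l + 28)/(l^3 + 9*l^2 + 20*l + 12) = (l^2 + 9*l + 14)/(l^2 + 7*l + 6)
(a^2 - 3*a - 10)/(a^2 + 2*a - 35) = (a + 2)/(a + 7)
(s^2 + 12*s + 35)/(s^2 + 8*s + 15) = (s + 7)/(s + 3)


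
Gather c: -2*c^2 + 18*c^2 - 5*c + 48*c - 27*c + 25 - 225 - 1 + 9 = 16*c^2 + 16*c - 192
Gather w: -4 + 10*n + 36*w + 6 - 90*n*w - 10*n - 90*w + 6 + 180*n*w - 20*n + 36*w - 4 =-20*n + w*(90*n - 18) + 4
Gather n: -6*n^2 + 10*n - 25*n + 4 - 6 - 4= -6*n^2 - 15*n - 6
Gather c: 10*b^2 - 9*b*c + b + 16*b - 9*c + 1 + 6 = 10*b^2 + 17*b + c*(-9*b - 9) + 7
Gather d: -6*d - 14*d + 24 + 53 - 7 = 70 - 20*d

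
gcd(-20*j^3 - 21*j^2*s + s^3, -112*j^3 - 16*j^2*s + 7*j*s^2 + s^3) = 4*j + s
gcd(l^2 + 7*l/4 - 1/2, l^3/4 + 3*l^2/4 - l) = 1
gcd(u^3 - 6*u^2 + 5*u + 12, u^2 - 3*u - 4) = u^2 - 3*u - 4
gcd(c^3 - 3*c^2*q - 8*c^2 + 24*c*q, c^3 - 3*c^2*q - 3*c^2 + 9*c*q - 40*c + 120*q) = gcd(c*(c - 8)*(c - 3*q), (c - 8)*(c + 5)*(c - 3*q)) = -c^2 + 3*c*q + 8*c - 24*q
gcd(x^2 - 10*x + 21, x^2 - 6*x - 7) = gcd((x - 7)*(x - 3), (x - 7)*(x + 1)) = x - 7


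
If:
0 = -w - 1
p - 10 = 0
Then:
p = 10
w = -1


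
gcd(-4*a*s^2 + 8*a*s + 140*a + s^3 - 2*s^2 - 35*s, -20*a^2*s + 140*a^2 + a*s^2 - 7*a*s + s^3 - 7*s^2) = -4*a*s + 28*a + s^2 - 7*s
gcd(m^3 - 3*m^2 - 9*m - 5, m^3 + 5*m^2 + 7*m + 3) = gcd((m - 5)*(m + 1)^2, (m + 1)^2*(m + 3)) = m^2 + 2*m + 1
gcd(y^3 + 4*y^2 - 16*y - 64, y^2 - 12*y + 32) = y - 4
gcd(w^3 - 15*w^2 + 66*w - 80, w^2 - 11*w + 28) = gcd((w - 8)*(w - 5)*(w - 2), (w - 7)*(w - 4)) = 1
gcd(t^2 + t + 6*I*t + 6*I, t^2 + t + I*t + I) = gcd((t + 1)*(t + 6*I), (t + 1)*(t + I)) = t + 1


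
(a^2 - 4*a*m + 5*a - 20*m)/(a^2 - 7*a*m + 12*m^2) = (a + 5)/(a - 3*m)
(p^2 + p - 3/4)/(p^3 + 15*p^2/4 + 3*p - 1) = (4*p^2 + 4*p - 3)/(4*p^3 + 15*p^2 + 12*p - 4)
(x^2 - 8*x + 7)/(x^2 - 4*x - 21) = (x - 1)/(x + 3)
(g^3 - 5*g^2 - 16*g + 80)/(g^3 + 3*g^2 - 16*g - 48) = (g - 5)/(g + 3)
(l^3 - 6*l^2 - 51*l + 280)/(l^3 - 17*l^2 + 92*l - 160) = (l + 7)/(l - 4)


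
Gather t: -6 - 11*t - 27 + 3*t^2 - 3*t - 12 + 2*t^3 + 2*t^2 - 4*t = 2*t^3 + 5*t^2 - 18*t - 45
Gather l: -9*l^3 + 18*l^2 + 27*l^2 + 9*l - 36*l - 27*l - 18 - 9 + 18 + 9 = -9*l^3 + 45*l^2 - 54*l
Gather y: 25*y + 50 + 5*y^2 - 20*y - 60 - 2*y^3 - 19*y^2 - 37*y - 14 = -2*y^3 - 14*y^2 - 32*y - 24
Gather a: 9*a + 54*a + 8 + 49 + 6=63*a + 63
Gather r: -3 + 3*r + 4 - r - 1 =2*r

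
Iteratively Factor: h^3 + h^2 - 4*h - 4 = (h + 2)*(h^2 - h - 2) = (h + 1)*(h + 2)*(h - 2)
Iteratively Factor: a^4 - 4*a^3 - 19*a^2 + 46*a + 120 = (a + 2)*(a^3 - 6*a^2 - 7*a + 60) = (a - 4)*(a + 2)*(a^2 - 2*a - 15) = (a - 4)*(a + 2)*(a + 3)*(a - 5)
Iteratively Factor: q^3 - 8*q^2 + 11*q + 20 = (q - 5)*(q^2 - 3*q - 4) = (q - 5)*(q + 1)*(q - 4)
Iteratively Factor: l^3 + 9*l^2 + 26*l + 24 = (l + 4)*(l^2 + 5*l + 6) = (l + 3)*(l + 4)*(l + 2)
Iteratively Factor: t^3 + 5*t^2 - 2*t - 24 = (t + 3)*(t^2 + 2*t - 8) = (t + 3)*(t + 4)*(t - 2)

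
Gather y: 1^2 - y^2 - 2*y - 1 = -y^2 - 2*y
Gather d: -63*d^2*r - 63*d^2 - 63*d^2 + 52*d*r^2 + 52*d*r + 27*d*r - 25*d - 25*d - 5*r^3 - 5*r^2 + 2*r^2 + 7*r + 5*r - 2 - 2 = d^2*(-63*r - 126) + d*(52*r^2 + 79*r - 50) - 5*r^3 - 3*r^2 + 12*r - 4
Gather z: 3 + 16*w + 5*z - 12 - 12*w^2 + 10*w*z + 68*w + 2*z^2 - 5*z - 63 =-12*w^2 + 10*w*z + 84*w + 2*z^2 - 72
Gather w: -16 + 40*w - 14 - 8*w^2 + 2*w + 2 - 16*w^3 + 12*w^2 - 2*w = -16*w^3 + 4*w^2 + 40*w - 28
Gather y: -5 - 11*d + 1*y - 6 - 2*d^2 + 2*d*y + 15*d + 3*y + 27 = -2*d^2 + 4*d + y*(2*d + 4) + 16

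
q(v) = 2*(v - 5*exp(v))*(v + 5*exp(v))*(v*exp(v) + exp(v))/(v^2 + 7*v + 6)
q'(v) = 2*(1 - 5*exp(v))*(v + 5*exp(v))*(v*exp(v) + exp(v))/(v^2 + 7*v + 6) + 2*(-2*v - 7)*(v - 5*exp(v))*(v + 5*exp(v))*(v*exp(v) + exp(v))/(v^2 + 7*v + 6)^2 + 2*(v - 5*exp(v))*(v + 5*exp(v))*(v*exp(v) + 2*exp(v))/(v^2 + 7*v + 6) + 2*(v - 5*exp(v))*(v*exp(v) + exp(v))*(5*exp(v) + 1)/(v^2 + 7*v + 6) = 2*(v^3 + 7*v^2 - 75*v*exp(2*v) + 12*v - 425*exp(2*v))*exp(v)/(v^2 + 12*v + 36)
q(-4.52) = 0.30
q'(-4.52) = -0.04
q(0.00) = -8.33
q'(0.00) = -23.61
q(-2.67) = 0.29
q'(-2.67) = -0.03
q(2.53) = -11577.37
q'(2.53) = -33397.64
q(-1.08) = -0.24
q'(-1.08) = -1.28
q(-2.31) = 0.27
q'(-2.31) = -0.08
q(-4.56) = 0.30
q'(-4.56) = -0.04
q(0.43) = -28.16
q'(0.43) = -79.87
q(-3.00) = 0.30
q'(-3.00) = -0.00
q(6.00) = -273580784.17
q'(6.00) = -797947988.11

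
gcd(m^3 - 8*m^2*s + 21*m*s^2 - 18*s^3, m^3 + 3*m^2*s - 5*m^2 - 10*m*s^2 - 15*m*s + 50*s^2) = -m + 2*s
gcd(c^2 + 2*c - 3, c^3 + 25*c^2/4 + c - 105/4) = c + 3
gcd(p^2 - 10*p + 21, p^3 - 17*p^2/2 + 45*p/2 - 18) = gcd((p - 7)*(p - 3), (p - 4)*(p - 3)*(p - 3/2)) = p - 3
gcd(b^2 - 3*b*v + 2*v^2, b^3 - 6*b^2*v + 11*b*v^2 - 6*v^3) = b^2 - 3*b*v + 2*v^2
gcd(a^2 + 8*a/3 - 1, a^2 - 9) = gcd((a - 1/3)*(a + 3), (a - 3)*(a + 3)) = a + 3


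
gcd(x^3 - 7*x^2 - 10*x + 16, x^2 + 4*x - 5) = x - 1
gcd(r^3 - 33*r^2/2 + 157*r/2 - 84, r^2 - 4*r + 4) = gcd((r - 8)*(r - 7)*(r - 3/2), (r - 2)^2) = 1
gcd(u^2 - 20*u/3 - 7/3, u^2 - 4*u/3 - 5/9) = u + 1/3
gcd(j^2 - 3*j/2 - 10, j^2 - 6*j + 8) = j - 4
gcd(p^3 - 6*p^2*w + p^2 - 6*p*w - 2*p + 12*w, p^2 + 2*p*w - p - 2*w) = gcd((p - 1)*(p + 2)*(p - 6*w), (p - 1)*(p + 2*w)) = p - 1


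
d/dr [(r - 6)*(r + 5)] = 2*r - 1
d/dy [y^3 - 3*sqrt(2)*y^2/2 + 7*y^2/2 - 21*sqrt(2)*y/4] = 3*y^2 - 3*sqrt(2)*y + 7*y - 21*sqrt(2)/4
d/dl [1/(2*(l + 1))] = -1/(2*(l + 1)^2)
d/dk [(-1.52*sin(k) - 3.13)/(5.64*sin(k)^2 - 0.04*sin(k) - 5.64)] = (8.5728*sin(k)^2 + 35.3064*sin(k) + 8.4476)*cos(k)/(31.8096*sin(k)^4 - 0.4512*sin(k)^3 - 63.6176*sin(k)^2 + 0.4512*sin(k) + 31.8096)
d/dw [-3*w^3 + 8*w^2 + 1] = w*(16 - 9*w)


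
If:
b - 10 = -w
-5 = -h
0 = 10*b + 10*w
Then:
No Solution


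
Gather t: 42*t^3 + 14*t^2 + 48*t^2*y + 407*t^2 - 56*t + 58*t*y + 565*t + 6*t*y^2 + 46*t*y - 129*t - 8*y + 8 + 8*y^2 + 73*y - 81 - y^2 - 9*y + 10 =42*t^3 + t^2*(48*y + 421) + t*(6*y^2 + 104*y + 380) + 7*y^2 + 56*y - 63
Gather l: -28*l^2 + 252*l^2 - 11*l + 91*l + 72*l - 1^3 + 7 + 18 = 224*l^2 + 152*l + 24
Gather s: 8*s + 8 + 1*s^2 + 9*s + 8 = s^2 + 17*s + 16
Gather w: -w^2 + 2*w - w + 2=-w^2 + w + 2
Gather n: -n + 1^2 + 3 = 4 - n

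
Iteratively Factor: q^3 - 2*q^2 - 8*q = (q)*(q^2 - 2*q - 8) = q*(q - 4)*(q + 2)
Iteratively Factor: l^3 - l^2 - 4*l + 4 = (l - 2)*(l^2 + l - 2) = (l - 2)*(l + 2)*(l - 1)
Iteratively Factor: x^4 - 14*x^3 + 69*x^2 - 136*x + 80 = (x - 4)*(x^3 - 10*x^2 + 29*x - 20) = (x - 4)*(x - 1)*(x^2 - 9*x + 20) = (x - 4)^2*(x - 1)*(x - 5)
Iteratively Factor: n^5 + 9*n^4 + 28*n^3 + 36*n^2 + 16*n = (n + 1)*(n^4 + 8*n^3 + 20*n^2 + 16*n) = (n + 1)*(n + 2)*(n^3 + 6*n^2 + 8*n) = n*(n + 1)*(n + 2)*(n^2 + 6*n + 8) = n*(n + 1)*(n + 2)*(n + 4)*(n + 2)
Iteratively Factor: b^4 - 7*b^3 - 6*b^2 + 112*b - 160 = (b + 4)*(b^3 - 11*b^2 + 38*b - 40) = (b - 4)*(b + 4)*(b^2 - 7*b + 10) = (b - 5)*(b - 4)*(b + 4)*(b - 2)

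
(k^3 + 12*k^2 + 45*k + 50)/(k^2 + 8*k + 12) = (k^2 + 10*k + 25)/(k + 6)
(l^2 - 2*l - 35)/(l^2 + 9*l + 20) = (l - 7)/(l + 4)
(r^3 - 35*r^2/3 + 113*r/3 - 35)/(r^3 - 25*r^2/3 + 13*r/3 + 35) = (3*r - 5)/(3*r + 5)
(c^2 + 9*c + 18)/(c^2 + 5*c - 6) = (c + 3)/(c - 1)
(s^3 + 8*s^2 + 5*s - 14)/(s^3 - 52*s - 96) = (s^2 + 6*s - 7)/(s^2 - 2*s - 48)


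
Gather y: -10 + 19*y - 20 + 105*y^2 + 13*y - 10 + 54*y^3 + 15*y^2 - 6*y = 54*y^3 + 120*y^2 + 26*y - 40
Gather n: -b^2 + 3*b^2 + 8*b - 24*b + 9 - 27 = 2*b^2 - 16*b - 18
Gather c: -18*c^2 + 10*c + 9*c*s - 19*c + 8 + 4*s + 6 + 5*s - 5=-18*c^2 + c*(9*s - 9) + 9*s + 9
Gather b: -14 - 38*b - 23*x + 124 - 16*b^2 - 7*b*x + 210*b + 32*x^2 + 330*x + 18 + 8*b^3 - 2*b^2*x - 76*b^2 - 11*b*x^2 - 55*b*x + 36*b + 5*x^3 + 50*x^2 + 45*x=8*b^3 + b^2*(-2*x - 92) + b*(-11*x^2 - 62*x + 208) + 5*x^3 + 82*x^2 + 352*x + 128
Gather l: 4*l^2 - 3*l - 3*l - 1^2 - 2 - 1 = 4*l^2 - 6*l - 4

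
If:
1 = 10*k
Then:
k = 1/10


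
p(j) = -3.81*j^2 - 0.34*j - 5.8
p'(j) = -7.62*j - 0.34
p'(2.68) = -20.76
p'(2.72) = -21.07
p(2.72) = -34.91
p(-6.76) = -177.61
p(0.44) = -6.69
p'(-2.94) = 22.06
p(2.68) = -34.08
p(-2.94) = -37.73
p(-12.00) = -550.36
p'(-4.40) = 33.19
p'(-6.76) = 51.17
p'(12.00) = -91.78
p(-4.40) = -78.07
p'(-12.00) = 91.10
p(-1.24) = -11.24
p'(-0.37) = 2.48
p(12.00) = -558.52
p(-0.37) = -6.20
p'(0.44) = -3.69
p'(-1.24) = 9.11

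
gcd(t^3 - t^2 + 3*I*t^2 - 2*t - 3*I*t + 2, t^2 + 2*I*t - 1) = t + I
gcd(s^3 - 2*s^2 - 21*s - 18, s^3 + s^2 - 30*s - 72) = s^2 - 3*s - 18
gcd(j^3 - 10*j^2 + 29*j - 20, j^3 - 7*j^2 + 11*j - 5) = j^2 - 6*j + 5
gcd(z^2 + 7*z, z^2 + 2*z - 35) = z + 7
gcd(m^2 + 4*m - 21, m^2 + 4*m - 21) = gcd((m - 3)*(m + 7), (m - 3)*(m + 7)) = m^2 + 4*m - 21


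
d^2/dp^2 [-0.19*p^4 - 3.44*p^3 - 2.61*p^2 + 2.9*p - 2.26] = -2.28*p^2 - 20.64*p - 5.22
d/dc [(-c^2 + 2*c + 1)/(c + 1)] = (-c^2 - 2*c + 1)/(c^2 + 2*c + 1)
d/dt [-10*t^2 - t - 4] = -20*t - 1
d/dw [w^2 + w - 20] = 2*w + 1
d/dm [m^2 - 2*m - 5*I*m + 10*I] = 2*m - 2 - 5*I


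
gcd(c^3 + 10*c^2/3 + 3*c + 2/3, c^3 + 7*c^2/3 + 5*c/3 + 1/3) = c^2 + 4*c/3 + 1/3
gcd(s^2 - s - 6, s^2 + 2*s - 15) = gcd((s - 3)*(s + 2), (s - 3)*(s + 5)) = s - 3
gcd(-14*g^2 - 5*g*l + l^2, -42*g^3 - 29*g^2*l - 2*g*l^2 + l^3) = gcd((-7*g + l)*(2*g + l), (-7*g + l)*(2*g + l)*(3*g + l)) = 14*g^2 + 5*g*l - l^2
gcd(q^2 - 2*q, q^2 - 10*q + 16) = q - 2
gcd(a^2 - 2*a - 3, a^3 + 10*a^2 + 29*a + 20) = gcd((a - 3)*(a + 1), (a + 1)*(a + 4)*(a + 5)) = a + 1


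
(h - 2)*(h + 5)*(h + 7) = h^3 + 10*h^2 + 11*h - 70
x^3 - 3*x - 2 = (x - 2)*(x + 1)^2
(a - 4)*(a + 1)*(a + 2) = a^3 - a^2 - 10*a - 8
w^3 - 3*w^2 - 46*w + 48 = (w - 8)*(w - 1)*(w + 6)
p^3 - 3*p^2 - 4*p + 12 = (p - 3)*(p - 2)*(p + 2)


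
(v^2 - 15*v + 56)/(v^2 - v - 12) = (-v^2 + 15*v - 56)/(-v^2 + v + 12)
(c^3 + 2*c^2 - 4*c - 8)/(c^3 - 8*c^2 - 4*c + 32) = (c + 2)/(c - 8)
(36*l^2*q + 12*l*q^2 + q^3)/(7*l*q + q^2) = (36*l^2 + 12*l*q + q^2)/(7*l + q)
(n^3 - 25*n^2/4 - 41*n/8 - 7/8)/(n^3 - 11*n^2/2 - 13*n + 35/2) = (8*n^2 + 6*n + 1)/(4*(2*n^2 + 3*n - 5))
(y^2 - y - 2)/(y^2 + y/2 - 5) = 2*(y + 1)/(2*y + 5)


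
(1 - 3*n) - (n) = 1 - 4*n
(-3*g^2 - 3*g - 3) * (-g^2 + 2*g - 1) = 3*g^4 - 3*g^3 - 3*g + 3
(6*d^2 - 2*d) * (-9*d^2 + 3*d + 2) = -54*d^4 + 36*d^3 + 6*d^2 - 4*d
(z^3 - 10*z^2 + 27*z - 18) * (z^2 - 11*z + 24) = z^5 - 21*z^4 + 161*z^3 - 555*z^2 + 846*z - 432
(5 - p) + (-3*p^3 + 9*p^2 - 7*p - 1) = -3*p^3 + 9*p^2 - 8*p + 4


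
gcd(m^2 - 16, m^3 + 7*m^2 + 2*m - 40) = m + 4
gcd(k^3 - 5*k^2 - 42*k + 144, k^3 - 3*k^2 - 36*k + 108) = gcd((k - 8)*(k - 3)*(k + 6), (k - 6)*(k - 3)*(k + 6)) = k^2 + 3*k - 18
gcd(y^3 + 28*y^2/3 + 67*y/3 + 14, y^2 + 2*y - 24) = y + 6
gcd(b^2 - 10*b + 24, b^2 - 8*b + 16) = b - 4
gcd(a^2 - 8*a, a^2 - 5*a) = a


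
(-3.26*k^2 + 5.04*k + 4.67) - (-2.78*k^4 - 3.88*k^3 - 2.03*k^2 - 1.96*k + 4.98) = 2.78*k^4 + 3.88*k^3 - 1.23*k^2 + 7.0*k - 0.31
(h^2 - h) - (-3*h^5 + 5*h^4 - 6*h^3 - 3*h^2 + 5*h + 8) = 3*h^5 - 5*h^4 + 6*h^3 + 4*h^2 - 6*h - 8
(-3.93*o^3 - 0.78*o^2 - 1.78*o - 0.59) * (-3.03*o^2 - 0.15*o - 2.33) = 11.9079*o^5 + 2.9529*o^4 + 14.6673*o^3 + 3.8721*o^2 + 4.2359*o + 1.3747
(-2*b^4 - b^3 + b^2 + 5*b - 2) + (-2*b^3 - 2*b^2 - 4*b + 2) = -2*b^4 - 3*b^3 - b^2 + b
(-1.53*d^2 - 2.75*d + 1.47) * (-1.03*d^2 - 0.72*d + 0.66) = 1.5759*d^4 + 3.9341*d^3 - 0.5439*d^2 - 2.8734*d + 0.9702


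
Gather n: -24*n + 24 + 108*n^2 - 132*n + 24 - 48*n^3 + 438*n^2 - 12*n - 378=-48*n^3 + 546*n^2 - 168*n - 330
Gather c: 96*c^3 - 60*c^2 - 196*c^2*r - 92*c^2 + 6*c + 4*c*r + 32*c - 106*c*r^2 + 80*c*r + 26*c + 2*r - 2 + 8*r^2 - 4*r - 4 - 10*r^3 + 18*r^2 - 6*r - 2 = 96*c^3 + c^2*(-196*r - 152) + c*(-106*r^2 + 84*r + 64) - 10*r^3 + 26*r^2 - 8*r - 8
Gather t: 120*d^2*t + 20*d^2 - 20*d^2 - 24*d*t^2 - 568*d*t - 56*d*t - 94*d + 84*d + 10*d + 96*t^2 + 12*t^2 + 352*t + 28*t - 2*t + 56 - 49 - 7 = t^2*(108 - 24*d) + t*(120*d^2 - 624*d + 378)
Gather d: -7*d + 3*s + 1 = -7*d + 3*s + 1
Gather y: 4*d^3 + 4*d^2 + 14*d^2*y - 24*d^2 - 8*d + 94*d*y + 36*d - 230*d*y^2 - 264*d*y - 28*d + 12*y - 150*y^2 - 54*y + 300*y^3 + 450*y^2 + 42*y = 4*d^3 - 20*d^2 + 300*y^3 + y^2*(300 - 230*d) + y*(14*d^2 - 170*d)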